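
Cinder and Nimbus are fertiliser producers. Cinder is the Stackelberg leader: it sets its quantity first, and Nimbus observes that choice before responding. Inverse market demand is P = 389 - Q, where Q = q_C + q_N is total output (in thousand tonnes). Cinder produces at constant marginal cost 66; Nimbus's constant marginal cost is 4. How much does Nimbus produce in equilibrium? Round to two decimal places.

127.25

The follower Nimbus best-responds to any q_C: π_N = (389 - Q)q_N - 4q_N.
∂π_N/∂q_N = 385 - q_C - 2q_N = 0 gives the reaction function q_N = (385 - q_C)/2.
Cinder substitutes q_N(q_C) into its own profit: π_C = q_C(389 - q_C - (385 - q_C)/2) - 66q_C = (393/2 - (1/2)q_C)q_C - 66q_C.
Leader FOC: 261/2 - q_C = 0, so q_C = 261/2.
Then q_N = (385 - 261/2)/2 = 509/4.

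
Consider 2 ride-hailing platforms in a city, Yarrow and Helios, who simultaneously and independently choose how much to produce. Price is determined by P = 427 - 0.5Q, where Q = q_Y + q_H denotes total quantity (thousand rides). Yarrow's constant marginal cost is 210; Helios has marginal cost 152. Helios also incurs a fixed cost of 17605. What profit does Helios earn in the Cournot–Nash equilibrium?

Yarrow's profit: π_Y = (427 - 0.5Q)q_Y - (210q_Y). Setting ∂π_Y/∂q_Y = 0: 217 - q_Y - (1/2)(q_H) = 0.
Helios's profit: π_H = (427 - 0.5Q)q_H - (152q_H). Setting ∂π_H/∂q_H = 0: 275 - q_H - (1/2)(q_Y) = 0.
Best responses: q_Y = (217 - (1/2)q_H), q_H = (275 - (1/2)q_Y).
Substituting one into the other gives q_Y = 106 and q_H = 222.
Price P = 427 - (1/2)·328 = 263.
Helios's profit: (263 - 152)·222 - 17605 = 7037.

7037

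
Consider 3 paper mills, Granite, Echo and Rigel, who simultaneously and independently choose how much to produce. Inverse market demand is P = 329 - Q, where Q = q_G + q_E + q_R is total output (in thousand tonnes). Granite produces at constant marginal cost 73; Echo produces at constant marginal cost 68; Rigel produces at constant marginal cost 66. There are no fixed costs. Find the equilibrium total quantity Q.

Granite's profit: π_G = (329 - Q)q_G - (73q_G). Setting ∂π_G/∂q_G = 0: 256 - 2q_G - (q_E + q_R) = 0.
Echo's first-order condition: 261 - 2q_E - (q_G + q_R) = 0.
Rigel's first-order condition: 263 - 2q_R - (q_G + q_E) = 0.
Adding the 3 first-order conditions: 780 − 4Q = 0, so Q = 195.
Back-substituting: q_G = (256 − 195) = 61, q_E = (261 − 195) = 66, q_R = (263 − 195) = 68.
Total output Q = 61 + 66 + 68 = 195.

195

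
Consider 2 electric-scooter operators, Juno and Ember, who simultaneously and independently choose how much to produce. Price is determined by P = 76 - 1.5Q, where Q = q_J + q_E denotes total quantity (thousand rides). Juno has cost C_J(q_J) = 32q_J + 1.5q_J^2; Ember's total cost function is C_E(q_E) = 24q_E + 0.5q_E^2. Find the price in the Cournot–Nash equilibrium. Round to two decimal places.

52.28

Juno's profit: π_J = (76 - 1.5Q)q_J - (32q_J + (3/2)q_J²). Setting ∂π_J/∂q_J = 0: 44 - 6q_J - (3/2)(q_E) = 0.
Ember's first-order condition: 52 - 4q_E - (3/2)(q_J) = 0.
Best responses: q_J = (44 - (3/2)q_E)/6, q_E = (52 - (3/2)q_J)/4.
Solving the pair: q_J = 392/87, q_E = 328/29.
Total output Q = 1376/87, so price P = 76 - (3/2)·(1376/87) = 1516/29.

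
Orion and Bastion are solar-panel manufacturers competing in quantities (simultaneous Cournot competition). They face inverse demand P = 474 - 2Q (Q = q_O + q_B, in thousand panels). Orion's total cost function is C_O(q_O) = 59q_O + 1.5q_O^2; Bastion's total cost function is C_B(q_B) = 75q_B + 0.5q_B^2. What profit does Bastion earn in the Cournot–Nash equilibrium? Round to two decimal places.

Orion's profit: π_O = (474 - 2Q)q_O - (59q_O + (3/2)q_O²). Setting ∂π_O/∂q_O = 0: 415 - 7q_O - 2(q_B) = 0.
Bastion's profit: π_B = (474 - 2Q)q_B - (75q_B + (1/2)q_B²). Setting ∂π_B/∂q_B = 0: 399 - 5q_B - 2(q_O) = 0.
Rearranging gives the reaction functions q_O = (415 - 2q_B)/7 and q_B = (399 - 2q_O)/5.
Solving the pair: q_O = 1277/31, q_B = 1963/31.
Price P = 474 - 2·104.5161 = 264.9677.
Bastion's profit: 264.9677·(1963/31) - 75·(1963/31) - (1/2)(1963/31)² = 10024.3730.

10024.37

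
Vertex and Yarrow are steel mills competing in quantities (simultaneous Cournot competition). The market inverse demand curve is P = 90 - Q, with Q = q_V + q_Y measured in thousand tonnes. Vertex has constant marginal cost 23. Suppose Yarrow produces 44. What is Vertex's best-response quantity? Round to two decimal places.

With the rival's output fixed at 44, Vertex's profit is π_V = (90 - 44 - q_V)q_V - (23q_V) = (46 - q_V)q_V - (23q_V).
∂π_V/∂q_V = 23 - 2q_V = 0, so q_V = 23/2.

11.50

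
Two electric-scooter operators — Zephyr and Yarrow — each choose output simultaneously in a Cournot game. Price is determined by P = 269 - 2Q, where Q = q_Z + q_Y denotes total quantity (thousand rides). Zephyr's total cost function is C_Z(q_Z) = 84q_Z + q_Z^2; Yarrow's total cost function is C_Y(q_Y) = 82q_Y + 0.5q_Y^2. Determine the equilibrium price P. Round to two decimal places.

168.77

Zephyr's profit: π_Z = (269 - 2Q)q_Z - (84q_Z + q_Z²). Setting ∂π_Z/∂q_Z = 0: 185 - 6q_Z - 2(q_Y) = 0.
Yarrow's profit: π_Y = (269 - 2Q)q_Y - (82q_Y + (1/2)q_Y²). Setting ∂π_Y/∂q_Y = 0: 187 - 5q_Y - 2(q_Z) = 0.
Best responses: q_Z = (185 - 2q_Y)/6, q_Y = (187 - 2q_Z)/5.
Solving the pair: q_Z = 551/26, q_Y = 376/13.
Total output Q = 1303/26, so price P = 269 - 2·(1303/26) = 168.7692.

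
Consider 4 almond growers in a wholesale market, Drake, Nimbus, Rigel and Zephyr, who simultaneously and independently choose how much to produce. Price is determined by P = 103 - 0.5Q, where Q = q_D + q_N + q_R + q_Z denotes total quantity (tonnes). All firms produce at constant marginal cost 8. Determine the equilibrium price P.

27

A representative firm's profit is π_i = q_i(103 - 0.5Q) - 8q_i.
First-order condition (treating rivals' output as given): 95 - q_i - (1/2)·Σ_{j≠i} q_j = 0.
By symmetry each firm produces the same amount; substituting Σ_{j≠i} q_j = 3q_i yields q_i = 95/(5/2) = 38.
Total output Q = 152, so price P = 103 - (1/2)·152 = 27.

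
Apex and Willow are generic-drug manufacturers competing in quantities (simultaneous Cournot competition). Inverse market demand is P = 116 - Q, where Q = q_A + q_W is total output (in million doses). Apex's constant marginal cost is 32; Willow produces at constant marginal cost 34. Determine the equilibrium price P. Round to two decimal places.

Apex's profit: π_A = (116 - Q)q_A - (32q_A). Setting ∂π_A/∂q_A = 0: 84 - 2q_A - (q_W) = 0.
Willow's first-order condition: 82 - 2q_W - (q_A) = 0.
Best responses: q_A = (84 - q_W)/2, q_W = (82 - q_A)/2.
Substituting one into the other gives q_A = 86/3 and q_W = 80/3.
Total output Q = 166/3, so price P = 116 - 166/3 = 182/3.

60.67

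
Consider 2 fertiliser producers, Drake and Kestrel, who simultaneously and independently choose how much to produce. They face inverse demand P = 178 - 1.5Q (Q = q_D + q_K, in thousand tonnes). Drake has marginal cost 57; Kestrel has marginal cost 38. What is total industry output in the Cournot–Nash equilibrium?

Drake's profit: π_D = (178 - 1.5Q)q_D - (57q_D). Setting ∂π_D/∂q_D = 0: 121 - 3q_D - (3/2)(q_K) = 0.
Kestrel's first-order condition: 140 - 3q_K - (3/2)(q_D) = 0.
Rearranging gives the reaction functions q_D = (121 - (3/2)q_K)/3 and q_K = (140 - (3/2)q_D)/3.
Substituting one into the other gives q_D = 68/3 and q_K = 106/3.
Total output Q = 68/3 + 106/3 = 58.

58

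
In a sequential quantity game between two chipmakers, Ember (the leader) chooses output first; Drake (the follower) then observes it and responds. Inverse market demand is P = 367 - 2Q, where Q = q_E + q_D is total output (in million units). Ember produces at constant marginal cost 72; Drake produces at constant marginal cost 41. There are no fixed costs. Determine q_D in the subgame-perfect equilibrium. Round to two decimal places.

48.50

The follower Drake best-responds to any q_E: π_D = (367 - 2Q)q_D - 41q_D.
Setting the follower's marginal profit to zero, 326 - 2q_E - 4q_D = 0, i.e. q_D = (326 - 2q_E)/4.
Ember substitutes q_D(q_E) into its own profit: π_E = q_E(367 - 2q_E - (326 - 2q_E)/2) - 72q_E = (204 - q_E)q_E - 72q_E.
Maximising: ∂π_E/∂q_E = 132 - 2q_E = 0, giving q_E = 66.
Then q_D = (326 - 2·66)/4 = 97/2.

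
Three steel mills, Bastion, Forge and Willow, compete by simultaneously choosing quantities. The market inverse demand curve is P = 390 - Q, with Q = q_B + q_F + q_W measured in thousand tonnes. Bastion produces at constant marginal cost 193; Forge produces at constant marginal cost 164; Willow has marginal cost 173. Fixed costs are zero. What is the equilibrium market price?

230

Bastion's profit: π_B = (390 - Q)q_B - (193q_B). Setting ∂π_B/∂q_B = 0: 197 - 2q_B - (q_F + q_W) = 0.
Forge's first-order condition: 226 - 2q_F - (q_B + q_W) = 0.
Willow's profit: π_W = (390 - Q)q_W - (173q_W). Setting ∂π_W/∂q_W = 0: 217 - 2q_W - (q_B + q_F) = 0.
Adding the 3 conditions: 640 − 2Q − 2Q = 0, i.e. Q = 160.
Back-substituting: q_B = (197 − 160) = 37, q_F = (226 − 160) = 66, q_W = (217 − 160) = 57.
Total output Q = 160, so price P = 390 - 160 = 230.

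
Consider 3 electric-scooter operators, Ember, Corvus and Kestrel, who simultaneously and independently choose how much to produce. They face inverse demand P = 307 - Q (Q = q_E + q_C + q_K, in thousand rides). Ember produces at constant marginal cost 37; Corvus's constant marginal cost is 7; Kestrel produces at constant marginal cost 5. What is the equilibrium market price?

Ember's profit: π_E = (307 - Q)q_E - (37q_E). Setting ∂π_E/∂q_E = 0: 270 - 2q_E - (q_C + q_K) = 0.
Corvus's profit: π_C = (307 - Q)q_C - (7q_C). Setting ∂π_C/∂q_C = 0: 300 - 2q_C - (q_E + q_K) = 0.
Kestrel's first-order condition: 302 - 2q_K - (q_E + q_C) = 0.
Adding the 3 conditions: 872 − 2Q − 2Q = 0, i.e. Q = 218.
Back-substituting: q_E = (270 − 218) = 52, q_C = (300 − 218) = 82, q_K = (302 − 218) = 84.
Total output Q = 218, so price P = 307 - 218 = 89.

89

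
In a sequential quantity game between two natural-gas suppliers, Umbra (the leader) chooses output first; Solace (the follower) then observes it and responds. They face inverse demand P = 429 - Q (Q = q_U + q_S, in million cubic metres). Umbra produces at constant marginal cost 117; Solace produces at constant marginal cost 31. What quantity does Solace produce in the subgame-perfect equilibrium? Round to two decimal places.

142.50

The follower Solace best-responds to any q_U: π_S = (429 - Q)q_S - 31q_S.
Follower FOC: 398 - q_U - 2q_S = 0, so q_S(q_U) = (398 - q_U)/2.
The leader anticipates this reaction. Substituting into P = 429 - Q gives P = 230 - (1/2)q_U, so π_U = (230 - (1/2)q_U)q_U - 117q_U.
Maximising: ∂π_U/∂q_U = 113 - q_U = 0, giving q_U = 113.
Then q_S = (398 - 113)/2 = 285/2.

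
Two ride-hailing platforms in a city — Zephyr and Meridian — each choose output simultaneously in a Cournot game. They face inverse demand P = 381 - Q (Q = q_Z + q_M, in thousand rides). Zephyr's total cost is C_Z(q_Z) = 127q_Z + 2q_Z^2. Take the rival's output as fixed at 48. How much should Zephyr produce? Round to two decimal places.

With the rival's output fixed at 48, Zephyr's profit is π_Z = (381 - 48 - q_Z)q_Z - (127q_Z + 2q_Z²) = (333 - q_Z)q_Z - (127q_Z + 2q_Z²).
∂π_Z/∂q_Z = 206 - 6q_Z = 0, so q_Z = 103/3.

34.33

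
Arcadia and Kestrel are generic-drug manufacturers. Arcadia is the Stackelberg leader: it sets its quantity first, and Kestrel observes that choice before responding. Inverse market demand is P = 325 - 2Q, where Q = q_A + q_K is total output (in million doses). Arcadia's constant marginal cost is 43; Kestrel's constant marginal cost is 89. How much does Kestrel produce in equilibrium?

The follower Kestrel best-responds to any q_A: π_K = (325 - 2Q)q_K - 89q_K.
∂π_K/∂q_K = 236 - 2q_A - 4q_K = 0 gives the reaction function q_K = (236 - 2q_A)/4.
Arcadia substitutes q_K(q_A) into its own profit: π_A = q_A(325 - 2q_A - (236 - 2q_A)/2) - 43q_A = (207 - q_A)q_A - 43q_A.
The leader's first-order condition 164 - 2q_A = 0 yields q_A = 82.
Then q_K = (236 - 2·82)/4 = 18.

18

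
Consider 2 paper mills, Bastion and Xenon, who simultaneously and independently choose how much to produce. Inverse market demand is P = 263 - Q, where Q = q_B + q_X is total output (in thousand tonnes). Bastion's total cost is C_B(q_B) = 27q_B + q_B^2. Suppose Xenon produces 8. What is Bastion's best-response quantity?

With the rival's output fixed at 8, Bastion's profit is π_B = (263 - 8 - q_B)q_B - (27q_B + q_B²) = (255 - q_B)q_B - (27q_B + q_B²).
∂π_B/∂q_B = 228 - 4q_B = 0, so q_B = 57.

57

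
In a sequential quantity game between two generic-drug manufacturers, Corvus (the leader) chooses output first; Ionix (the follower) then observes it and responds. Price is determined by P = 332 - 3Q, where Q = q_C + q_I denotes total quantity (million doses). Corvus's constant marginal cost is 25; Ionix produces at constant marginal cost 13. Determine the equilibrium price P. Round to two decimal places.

The follower Ionix best-responds to any q_C: π_I = (332 - 3Q)q_I - 13q_I.
Setting the follower's marginal profit to zero, 319 - 3q_C - 6q_I = 0, i.e. q_I = (319 - 3q_C)/6.
Corvus substitutes q_I(q_C) into its own profit: π_C = q_C(332 - 3q_C - (319 - 3q_C)/2) - 25q_C = (345/2 - (3/2)q_C)q_C - 25q_C.
The leader's first-order condition 295/2 - 3q_C = 0 yields q_C = 295/6.
Then q_I = (319 - 3·(295/6))/6 = 343/12.
Total output Q = 311/4, so price P = 332 - 3·(311/4) = 395/4.

98.75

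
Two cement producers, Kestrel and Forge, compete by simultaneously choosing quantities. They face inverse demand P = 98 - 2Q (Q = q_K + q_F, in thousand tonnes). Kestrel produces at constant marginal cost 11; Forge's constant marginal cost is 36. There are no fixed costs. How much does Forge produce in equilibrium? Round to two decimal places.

6.17

Kestrel's profit: π_K = (98 - 2Q)q_K - (11q_K). Setting ∂π_K/∂q_K = 0: 87 - 4q_K - 2(q_F) = 0.
Forge's profit: π_F = (98 - 2Q)q_F - (36q_F). Setting ∂π_F/∂q_F = 0: 62 - 4q_F - 2(q_K) = 0.
Best responses: q_K = (87 - 2q_F)/4, q_F = (62 - 2q_K)/4.
Solving the pair: q_K = 56/3, q_F = 37/6.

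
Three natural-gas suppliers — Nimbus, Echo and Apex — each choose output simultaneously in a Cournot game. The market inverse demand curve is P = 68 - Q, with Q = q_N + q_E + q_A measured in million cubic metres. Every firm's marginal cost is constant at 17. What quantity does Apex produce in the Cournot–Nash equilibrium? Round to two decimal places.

Each firm earns π_i = (68 - Q)q_i - 17q_i.
First-order condition (treating rivals' output as given): 51 - 2q_i - Σ_{j≠i} q_j = 0.
By symmetry each firm produces the same amount; substituting Σ_{j≠i} q_j = 2q_i yields q_i = 51/4.

12.75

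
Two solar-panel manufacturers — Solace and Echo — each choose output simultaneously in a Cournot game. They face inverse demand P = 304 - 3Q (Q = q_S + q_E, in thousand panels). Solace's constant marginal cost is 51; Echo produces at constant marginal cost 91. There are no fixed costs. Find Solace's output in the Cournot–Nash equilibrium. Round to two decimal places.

32.56

Solace's profit: π_S = (304 - 3Q)q_S - (51q_S). Setting ∂π_S/∂q_S = 0: 253 - 6q_S - 3(q_E) = 0.
Echo's profit: π_E = (304 - 3Q)q_E - (91q_E). Setting ∂π_E/∂q_E = 0: 213 - 6q_E - 3(q_S) = 0.
So q_S = (253 - 3q_E)/6 and q_E = (213 - 3q_S)/6.
Substituting one into the other gives q_S = 293/9 and q_E = 173/9.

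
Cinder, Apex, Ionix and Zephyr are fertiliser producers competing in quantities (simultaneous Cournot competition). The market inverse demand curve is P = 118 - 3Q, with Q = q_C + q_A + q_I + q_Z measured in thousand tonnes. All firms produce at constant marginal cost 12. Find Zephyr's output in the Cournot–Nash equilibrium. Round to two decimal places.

A representative firm's profit is π_i = q_i(118 - 3Q) - 12q_i.
Setting ∂π_i/∂q_i = 0 with rivals' quantities fixed: 106 - 6q_i - 3·Σ_{j≠i} q_j = 0.
With identical firms every q_j equals q_i, so Σ_{j≠i} q_j = 3q_i and 106 = 15q_i, giving q_i = 106/15.

7.07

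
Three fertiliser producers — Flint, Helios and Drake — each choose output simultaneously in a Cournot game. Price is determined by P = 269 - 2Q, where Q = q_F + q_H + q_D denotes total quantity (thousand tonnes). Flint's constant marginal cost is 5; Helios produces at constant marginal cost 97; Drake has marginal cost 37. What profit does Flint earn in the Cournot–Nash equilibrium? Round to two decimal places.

Flint's profit: π_F = (269 - 2Q)q_F - (5q_F). Setting ∂π_F/∂q_F = 0: 264 - 4q_F - 2(q_H + q_D) = 0.
Helios's profit: π_H = (269 - 2Q)q_H - (97q_H). Setting ∂π_H/∂q_H = 0: 172 - 4q_H - 2(q_F + q_D) = 0.
Drake's profit: π_D = (269 - 2Q)q_D - (37q_D). Setting ∂π_D/∂q_D = 0: 232 - 4q_D - 2(q_F + q_H) = 0.
Adding the 3 first-order conditions: 668 − 8Q = 0, so Q = 167/2.
Back-substituting: q_F = (264 − 167)/2 = 97/2, q_H = (172 − 167)/2 = 5/2, q_D = (232 − 167)/2 = 65/2.
Price P = 269 - 2·(167/2) = 102.
Flint's profit: (102 - 5)·(97/2) = 4704.5000.

4704.50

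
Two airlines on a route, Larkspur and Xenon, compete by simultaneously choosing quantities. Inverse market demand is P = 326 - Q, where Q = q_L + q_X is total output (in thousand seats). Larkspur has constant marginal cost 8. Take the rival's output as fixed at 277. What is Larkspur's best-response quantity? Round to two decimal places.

With the rival's output fixed at 277, Larkspur's profit is π_L = (326 - 277 - q_L)q_L - (8q_L) = (49 - q_L)q_L - (8q_L).
∂π_L/∂q_L = 41 - 2q_L = 0, so q_L = 41/2.

20.50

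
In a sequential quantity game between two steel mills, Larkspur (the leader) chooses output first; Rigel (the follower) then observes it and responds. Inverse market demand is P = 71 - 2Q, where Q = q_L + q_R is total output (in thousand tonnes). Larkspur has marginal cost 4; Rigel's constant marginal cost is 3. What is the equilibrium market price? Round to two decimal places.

The follower Rigel best-responds to any q_L: π_R = (71 - 2Q)q_R - 3q_R.
∂π_R/∂q_R = 68 - 2q_L - 4q_R = 0 gives the reaction function q_R = (68 - 2q_L)/4.
Larkspur substitutes q_R(q_L) into its own profit: π_L = q_L(71 - 2q_L - (68 - 2q_L)/2) - 4q_L = (37 - q_L)q_L - 4q_L.
The leader's first-order condition 33 - 2q_L = 0 yields q_L = 33/2.
Then q_R = (68 - 2·(33/2))/4 = 35/4.
Total output Q = 101/4, so price P = 71 - 2·(101/4) = 41/2.

20.50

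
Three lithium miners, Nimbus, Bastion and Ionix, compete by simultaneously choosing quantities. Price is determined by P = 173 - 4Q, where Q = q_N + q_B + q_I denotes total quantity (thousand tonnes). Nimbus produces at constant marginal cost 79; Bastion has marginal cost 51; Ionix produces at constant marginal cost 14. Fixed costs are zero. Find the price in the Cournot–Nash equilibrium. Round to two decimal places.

Nimbus's profit: π_N = (173 - 4Q)q_N - (79q_N). Setting ∂π_N/∂q_N = 0: 94 - 8q_N - 4(q_B + q_I) = 0.
Bastion's profit: π_B = (173 - 4Q)q_B - (51q_B). Setting ∂π_B/∂q_B = 0: 122 - 8q_B - 4(q_N + q_I) = 0.
Ionix's first-order condition: 159 - 8q_I - 4(q_N + q_B) = 0.
Adding the 3 first-order conditions: 375 − 16Q = 0, so Q = 375/16.
Back-substituting: q_N = (94 − 375/4)/4 = 1/16, q_B = (122 − 375/4)/4 = 113/16, q_I = (159 − 375/4)/4 = 261/16.
Total output Q = 375/16, so price P = 173 - 4·(375/16) = 317/4.

79.25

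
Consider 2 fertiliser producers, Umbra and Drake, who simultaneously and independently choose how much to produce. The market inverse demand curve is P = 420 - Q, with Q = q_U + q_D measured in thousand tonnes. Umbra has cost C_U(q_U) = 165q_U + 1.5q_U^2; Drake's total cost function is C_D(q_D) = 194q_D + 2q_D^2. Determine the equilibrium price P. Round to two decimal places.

344.86

Umbra's profit: π_U = (420 - Q)q_U - (165q_U + (3/2)q_U²). Setting ∂π_U/∂q_U = 0: 255 - 5q_U - (q_D) = 0.
Drake's first-order condition: 226 - 6q_D - (q_U) = 0.
Rearranging gives the reaction functions q_U = (255 - q_D)/5 and q_D = (226 - q_U)/6.
Solving the pair: q_U = 1304/29, q_D = 875/29.
Total output Q = 75.1379, so price P = 420 - 75.1379 = 344.8621.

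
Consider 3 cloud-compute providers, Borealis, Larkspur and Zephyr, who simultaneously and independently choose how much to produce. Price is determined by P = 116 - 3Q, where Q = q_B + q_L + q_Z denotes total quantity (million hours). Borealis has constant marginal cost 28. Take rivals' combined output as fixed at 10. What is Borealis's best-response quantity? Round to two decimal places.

With rivals' combined output fixed at 10, Borealis's profit is π_B = (116 - 3·10 - 3q_B)q_B - (28q_B) = (86 - 3q_B)q_B - (28q_B).
∂π_B/∂q_B = 58 - 6q_B = 0, so q_B = 29/3.

9.67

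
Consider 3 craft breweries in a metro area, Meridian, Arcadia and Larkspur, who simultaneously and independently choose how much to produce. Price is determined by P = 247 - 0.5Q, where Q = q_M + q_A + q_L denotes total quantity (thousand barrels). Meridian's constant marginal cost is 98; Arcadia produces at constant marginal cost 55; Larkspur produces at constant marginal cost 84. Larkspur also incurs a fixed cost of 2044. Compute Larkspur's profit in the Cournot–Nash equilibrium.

Meridian's profit: π_M = (247 - 0.5Q)q_M - (98q_M). Setting ∂π_M/∂q_M = 0: 149 - q_M - (1/2)(q_A + q_L) = 0.
Arcadia's profit: π_A = (247 - 0.5Q)q_A - (55q_A). Setting ∂π_A/∂q_A = 0: 192 - q_A - (1/2)(q_M + q_L) = 0.
Larkspur's profit: π_L = (247 - 0.5Q)q_L - (84q_L). Setting ∂π_L/∂q_L = 0: 163 - q_L - (1/2)(q_M + q_A) = 0.
Summing all 3 equations gives 504 − 2Q = 0, hence Q = 252.
Back-substituting: q_M = (149 − 126)/(1/2) = 46, q_A = (192 − 126)/(1/2) = 132, q_L = (163 − 126)/(1/2) = 74.
Price P = 247 - (1/2)·252 = 121.
Larkspur's profit: (121 - 84)·74 - 2044 = 694.

694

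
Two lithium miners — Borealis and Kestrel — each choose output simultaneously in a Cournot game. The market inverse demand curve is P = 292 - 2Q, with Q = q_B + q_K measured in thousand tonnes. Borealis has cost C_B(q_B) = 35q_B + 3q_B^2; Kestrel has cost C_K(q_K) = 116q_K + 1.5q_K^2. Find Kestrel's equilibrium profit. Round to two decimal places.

Borealis's profit: π_B = (292 - 2Q)q_B - (35q_B + 3q_B²). Setting ∂π_B/∂q_B = 0: 257 - 10q_B - 2(q_K) = 0.
Kestrel's profit: π_K = (292 - 2Q)q_K - (116q_K + (3/2)q_K²). Setting ∂π_K/∂q_K = 0: 176 - 7q_K - 2(q_B) = 0.
So q_B = (257 - 2q_K)/10 and q_K = (176 - 2q_B)/7.
Solving the pair: q_B = 1447/66, q_K = 623/33.
Price P = 292 - 2·40.8030 = 210.3939.
Kestrel's profit: 210.3939·(623/33) - 116·(623/33) - (3/2)(623/33)² = 1247.4302.

1247.43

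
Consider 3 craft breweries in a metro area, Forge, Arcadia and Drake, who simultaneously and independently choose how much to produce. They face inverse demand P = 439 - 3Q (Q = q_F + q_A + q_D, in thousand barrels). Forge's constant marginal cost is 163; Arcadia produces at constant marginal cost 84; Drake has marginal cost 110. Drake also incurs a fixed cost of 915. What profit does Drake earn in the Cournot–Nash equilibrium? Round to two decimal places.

Forge's profit: π_F = (439 - 3Q)q_F - (163q_F). Setting ∂π_F/∂q_F = 0: 276 - 6q_F - 3(q_A + q_D) = 0.
Arcadia's profit: π_A = (439 - 3Q)q_A - (84q_A). Setting ∂π_A/∂q_A = 0: 355 - 6q_A - 3(q_F + q_D) = 0.
Drake's first-order condition: 329 - 6q_D - 3(q_F + q_A) = 0.
Adding the 3 conditions: 960 − 6Q − 6Q = 0, i.e. Q = 80.
Back-substituting: q_F = (276 − 240)/3 = 12, q_A = (355 − 240)/3 = 115/3, q_D = (329 − 240)/3 = 89/3.
Price P = 439 - 3·80 = 199.
Drake's profit: (199 - 110)·(89/3) - 915 = 1725.3333.

1725.33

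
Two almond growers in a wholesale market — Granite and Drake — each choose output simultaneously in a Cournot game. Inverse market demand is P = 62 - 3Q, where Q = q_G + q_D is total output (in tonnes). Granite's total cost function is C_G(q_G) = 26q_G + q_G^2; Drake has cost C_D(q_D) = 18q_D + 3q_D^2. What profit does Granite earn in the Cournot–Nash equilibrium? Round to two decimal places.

47.56

Granite's profit: π_G = (62 - 3Q)q_G - (26q_G + q_G²). Setting ∂π_G/∂q_G = 0: 36 - 8q_G - 3(q_D) = 0.
Drake's profit: π_D = (62 - 3Q)q_D - (18q_D + 3q_D²). Setting ∂π_D/∂q_D = 0: 44 - 12q_D - 3(q_G) = 0.
So q_G = (36 - 3q_D)/8 and q_D = (44 - 3q_G)/12.
Solving the pair: q_G = 100/29, q_D = 244/87.
Price P = 62 - 3·(544/87) = 1254/29.
Granite's profit: (1254/29)·(100/29) - 26·(100/29) - (100/29)² = 47.5624.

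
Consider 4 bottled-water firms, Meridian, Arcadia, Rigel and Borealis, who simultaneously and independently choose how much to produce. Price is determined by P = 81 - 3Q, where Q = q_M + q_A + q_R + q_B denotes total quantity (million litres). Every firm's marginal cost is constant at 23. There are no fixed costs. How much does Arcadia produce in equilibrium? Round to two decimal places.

3.87

A representative firm's profit is π_i = q_i(81 - 3Q) - 23q_i.
First-order condition (treating rivals' output as given): 58 - 6q_i - 3·Σ_{j≠i} q_j = 0.
By symmetry each firm produces the same amount; substituting Σ_{j≠i} q_j = 3q_i yields q_i = 58/15.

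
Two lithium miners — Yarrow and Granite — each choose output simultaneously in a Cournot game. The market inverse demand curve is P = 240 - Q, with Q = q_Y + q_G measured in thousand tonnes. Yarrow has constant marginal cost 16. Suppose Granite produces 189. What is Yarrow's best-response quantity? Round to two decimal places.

With the rival's output fixed at 189, Yarrow's profit is π_Y = (240 - 189 - q_Y)q_Y - (16q_Y) = (51 - q_Y)q_Y - (16q_Y).
∂π_Y/∂q_Y = 35 - 2q_Y = 0, so q_Y = 35/2.

17.50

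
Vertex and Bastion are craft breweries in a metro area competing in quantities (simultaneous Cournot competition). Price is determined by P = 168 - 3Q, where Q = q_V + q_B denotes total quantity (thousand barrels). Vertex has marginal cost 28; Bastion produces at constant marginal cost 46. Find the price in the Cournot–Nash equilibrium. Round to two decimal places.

80.67

Vertex's profit: π_V = (168 - 3Q)q_V - (28q_V). Setting ∂π_V/∂q_V = 0: 140 - 6q_V - 3(q_B) = 0.
Bastion's first-order condition: 122 - 6q_B - 3(q_V) = 0.
Best responses: q_V = (140 - 3q_B)/6, q_B = (122 - 3q_V)/6.
Solving the pair: q_V = 158/9, q_B = 104/9.
Total output Q = 262/9, so price P = 168 - 3·(262/9) = 242/3.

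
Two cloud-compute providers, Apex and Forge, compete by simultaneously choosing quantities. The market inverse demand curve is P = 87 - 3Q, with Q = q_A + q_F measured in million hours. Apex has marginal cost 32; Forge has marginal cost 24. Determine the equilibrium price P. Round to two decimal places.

Apex's profit: π_A = (87 - 3Q)q_A - (32q_A). Setting ∂π_A/∂q_A = 0: 55 - 6q_A - 3(q_F) = 0.
Forge's first-order condition: 63 - 6q_F - 3(q_A) = 0.
So q_A = (55 - 3q_F)/6 and q_F = (63 - 3q_A)/6.
Solving the pair: q_A = 47/9, q_F = 71/9.
Total output Q = 118/9, so price P = 87 - 3·(118/9) = 143/3.

47.67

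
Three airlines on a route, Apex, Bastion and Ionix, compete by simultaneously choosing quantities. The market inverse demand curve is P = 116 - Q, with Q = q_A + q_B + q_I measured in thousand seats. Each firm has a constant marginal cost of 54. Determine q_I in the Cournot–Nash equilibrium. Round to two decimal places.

15.50

A representative firm's profit is π_i = q_i(116 - Q) - 54q_i.
First-order condition (treating rivals' output as given): 62 - 2q_i - Σ_{j≠i} q_j = 0.
With identical firms every q_j equals q_i, so Σ_{j≠i} q_j = 2q_i and 62 = 4q_i, giving q_i = 31/2.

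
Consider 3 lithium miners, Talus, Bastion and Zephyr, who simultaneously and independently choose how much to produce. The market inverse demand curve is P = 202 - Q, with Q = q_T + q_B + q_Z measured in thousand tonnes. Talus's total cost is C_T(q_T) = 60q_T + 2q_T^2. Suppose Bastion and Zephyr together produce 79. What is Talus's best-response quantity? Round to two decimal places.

10.50

With rivals' combined output fixed at 79, Talus's profit is π_T = (202 - 79 - q_T)q_T - (60q_T + 2q_T²) = (123 - q_T)q_T - (60q_T + 2q_T²).
∂π_T/∂q_T = 63 - 6q_T = 0, so q_T = 21/2.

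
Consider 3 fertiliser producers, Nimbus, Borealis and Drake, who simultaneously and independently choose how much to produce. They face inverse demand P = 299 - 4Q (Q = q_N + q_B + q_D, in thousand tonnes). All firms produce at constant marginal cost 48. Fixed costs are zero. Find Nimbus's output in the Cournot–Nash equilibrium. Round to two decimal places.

15.69

A representative firm's profit is π_i = q_i(299 - 4Q) - 48q_i.
First-order condition (treating rivals' output as given): 251 - 8q_i - 4·Σ_{j≠i} q_j = 0.
With identical firms every q_j equals q_i, so Σ_{j≠i} q_j = 2q_i and 251 = 16q_i, giving q_i = 251/16.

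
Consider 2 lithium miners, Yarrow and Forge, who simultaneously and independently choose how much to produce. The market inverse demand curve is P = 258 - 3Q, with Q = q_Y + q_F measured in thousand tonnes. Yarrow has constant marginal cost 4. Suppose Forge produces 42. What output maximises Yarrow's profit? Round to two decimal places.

21.33

With the rival's output fixed at 42, Yarrow's profit is π_Y = (258 - 3·42 - 3q_Y)q_Y - (4q_Y) = (132 - 3q_Y)q_Y - (4q_Y).
∂π_Y/∂q_Y = 128 - 6q_Y = 0, so q_Y = 64/3.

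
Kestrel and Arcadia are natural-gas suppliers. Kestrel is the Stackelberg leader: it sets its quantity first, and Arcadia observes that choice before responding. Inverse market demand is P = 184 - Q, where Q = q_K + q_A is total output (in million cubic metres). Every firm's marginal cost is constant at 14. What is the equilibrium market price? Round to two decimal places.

The follower Arcadia best-responds to any q_K: π_A = (184 - Q)q_A - 14q_A.
Follower FOC: 170 - q_K - 2q_A = 0, so q_A(q_K) = (170 - q_K)/2.
Kestrel substitutes q_A(q_K) into its own profit: π_K = q_K(184 - q_K - (170 - q_K)/2) - 14q_K = (99 - (1/2)q_K)q_K - 14q_K.
Maximising: ∂π_K/∂q_K = 85 - q_K = 0, giving q_K = 85.
Then q_A = (170 - 85)/2 = 85/2.
Total output Q = 255/2, so price P = 184 - 255/2 = 113/2.

56.50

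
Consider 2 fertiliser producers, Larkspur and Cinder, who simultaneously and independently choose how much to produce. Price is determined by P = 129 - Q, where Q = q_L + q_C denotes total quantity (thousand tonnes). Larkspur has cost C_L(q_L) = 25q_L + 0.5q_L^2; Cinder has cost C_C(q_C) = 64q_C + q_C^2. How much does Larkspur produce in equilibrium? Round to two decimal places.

31.91

Larkspur's profit: π_L = (129 - Q)q_L - (25q_L + (1/2)q_L²). Setting ∂π_L/∂q_L = 0: 104 - 3q_L - (q_C) = 0.
Cinder's profit: π_C = (129 - Q)q_C - (64q_C + q_C²). Setting ∂π_C/∂q_C = 0: 65 - 4q_C - (q_L) = 0.
Best responses: q_L = (104 - q_C)/3, q_C = (65 - q_L)/4.
Solving the pair: q_L = 351/11, q_C = 91/11.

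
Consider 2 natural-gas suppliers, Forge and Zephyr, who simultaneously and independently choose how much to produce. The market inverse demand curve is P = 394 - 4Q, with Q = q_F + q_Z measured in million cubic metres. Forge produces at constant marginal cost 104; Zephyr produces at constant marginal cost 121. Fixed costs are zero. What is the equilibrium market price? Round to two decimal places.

Forge's profit: π_F = (394 - 4Q)q_F - (104q_F). Setting ∂π_F/∂q_F = 0: 290 - 8q_F - 4(q_Z) = 0.
Zephyr's profit: π_Z = (394 - 4Q)q_Z - (121q_Z). Setting ∂π_Z/∂q_Z = 0: 273 - 8q_Z - 4(q_F) = 0.
Rearranging gives the reaction functions q_F = (290 - 4q_Z)/8 and q_Z = (273 - 4q_F)/8.
Substituting one into the other gives q_F = 307/12 and q_Z = 64/3.
Total output Q = 563/12, so price P = 394 - 4·(563/12) = 619/3.

206.33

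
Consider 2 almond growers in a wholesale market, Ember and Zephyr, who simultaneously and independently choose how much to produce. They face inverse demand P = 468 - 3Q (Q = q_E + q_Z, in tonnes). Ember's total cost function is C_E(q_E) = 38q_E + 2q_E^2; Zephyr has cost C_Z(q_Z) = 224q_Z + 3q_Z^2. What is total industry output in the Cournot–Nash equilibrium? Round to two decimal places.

Ember's profit: π_E = (468 - 3Q)q_E - (38q_E + 2q_E²). Setting ∂π_E/∂q_E = 0: 430 - 10q_E - 3(q_Z) = 0.
Zephyr's profit: π_Z = (468 - 3Q)q_Z - (224q_Z + 3q_Z²). Setting ∂π_Z/∂q_Z = 0: 244 - 12q_Z - 3(q_E) = 0.
So q_E = (430 - 3q_Z)/10 and q_Z = (244 - 3q_E)/12.
Solving the pair: q_E = 1476/37, q_Z = 1150/111.
Total output Q = 1476/37 + 1150/111 = 50.2523.

50.25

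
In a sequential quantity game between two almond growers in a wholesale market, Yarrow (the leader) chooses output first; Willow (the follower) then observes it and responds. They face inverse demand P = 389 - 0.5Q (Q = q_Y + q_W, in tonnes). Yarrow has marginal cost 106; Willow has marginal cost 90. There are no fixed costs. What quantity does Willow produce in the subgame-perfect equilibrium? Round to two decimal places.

Solve by backward induction. Given q_Y, the follower Willow maximises π_W = (389 - (1/2)q_Y - (1/2)q_W)q_W - 90q_W.
Follower FOC: 299 - (1/2)q_Y - q_W = 0, so q_W(q_Y) = (299 - (1/2)q_Y).
The leader anticipates this reaction. Substituting into P = 389 - 0.5Q gives P = 479/2 - (1/4)q_Y, so π_Y = (479/2 - (1/4)q_Y)q_Y - 106q_Y.
Leader FOC: 267/2 - (1/2)q_Y = 0, so q_Y = 267.
Then q_W = (299 - (1/2)·267) = 331/2.

165.50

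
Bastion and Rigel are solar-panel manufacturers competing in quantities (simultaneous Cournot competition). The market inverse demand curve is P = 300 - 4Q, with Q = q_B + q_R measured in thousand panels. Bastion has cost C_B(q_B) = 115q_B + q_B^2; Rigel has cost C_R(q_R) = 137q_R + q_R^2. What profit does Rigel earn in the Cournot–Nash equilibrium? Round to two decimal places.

Bastion's profit: π_B = (300 - 4Q)q_B - (115q_B + q_B²). Setting ∂π_B/∂q_B = 0: 185 - 10q_B - 4(q_R) = 0.
Rigel's profit: π_R = (300 - 4Q)q_R - (137q_R + q_R²). Setting ∂π_R/∂q_R = 0: 163 - 10q_R - 4(q_B) = 0.
Best responses: q_B = (185 - 4q_R)/10, q_R = (163 - 4q_B)/10.
Solving the pair: q_B = 599/42, q_R = 445/42.
Price P = 300 - 4·(174/7) = 1404/7.
Rigel's profit: (1404/7)·(445/42) - 137·(445/42) - (445/42)² = 561.2954.

561.30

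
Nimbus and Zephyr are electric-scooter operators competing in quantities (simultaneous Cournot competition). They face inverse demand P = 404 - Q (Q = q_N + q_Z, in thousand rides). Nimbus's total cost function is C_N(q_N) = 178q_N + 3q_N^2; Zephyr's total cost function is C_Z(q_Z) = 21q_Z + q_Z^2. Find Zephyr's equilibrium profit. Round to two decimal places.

16762.21

Nimbus's profit: π_N = (404 - Q)q_N - (178q_N + 3q_N²). Setting ∂π_N/∂q_N = 0: 226 - 8q_N - (q_Z) = 0.
Zephyr's first-order condition: 383 - 4q_Z - (q_N) = 0.
Best responses: q_N = (226 - q_Z)/8, q_Z = (383 - q_N)/4.
Substituting one into the other gives q_N = 521/31 and q_Z = 91.5484.
Price P = 404 - 108.3548 = 295.6452.
Zephyr's profit: 295.6452·91.5484 - 21·91.5484 - 91.5484² = 16762.2144.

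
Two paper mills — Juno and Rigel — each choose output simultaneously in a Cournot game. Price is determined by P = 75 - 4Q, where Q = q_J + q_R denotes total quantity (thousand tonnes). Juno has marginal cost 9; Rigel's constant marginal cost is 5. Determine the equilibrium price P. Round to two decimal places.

29.67

Juno's profit: π_J = (75 - 4Q)q_J - (9q_J). Setting ∂π_J/∂q_J = 0: 66 - 8q_J - 4(q_R) = 0.
Rigel's first-order condition: 70 - 8q_R - 4(q_J) = 0.
Rearranging gives the reaction functions q_J = (66 - 4q_R)/8 and q_R = (70 - 4q_J)/8.
Substituting one into the other gives q_J = 31/6 and q_R = 37/6.
Total output Q = 34/3, so price P = 75 - 4·(34/3) = 89/3.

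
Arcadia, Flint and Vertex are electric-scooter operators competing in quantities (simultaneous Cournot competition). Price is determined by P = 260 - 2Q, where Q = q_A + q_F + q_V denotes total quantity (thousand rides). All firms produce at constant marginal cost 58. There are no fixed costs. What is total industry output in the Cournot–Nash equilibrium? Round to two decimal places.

A representative firm's profit is π_i = q_i(260 - 2Q) - 58q_i.
First-order condition (treating rivals' output as given): 202 - 4q_i - 2·Σ_{j≠i} q_j = 0.
With identical firms every q_j equals q_i, so Σ_{j≠i} q_j = 2q_i and 202 = 8q_i, giving q_i = 101/4.
Total output Q = 101/4 + 101/4 + 101/4 = 303/4.

75.75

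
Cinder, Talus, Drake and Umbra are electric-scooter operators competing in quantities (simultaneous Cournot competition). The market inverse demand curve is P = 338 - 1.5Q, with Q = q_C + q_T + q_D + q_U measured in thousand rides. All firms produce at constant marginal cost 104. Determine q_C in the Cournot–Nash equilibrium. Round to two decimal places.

Each firm earns π_i = (338 - 1.5Q)q_i - 104q_i.
First-order condition (treating rivals' output as given): 234 - 3q_i - (3/2)·Σ_{j≠i} q_j = 0.
By symmetry each firm produces the same amount; substituting Σ_{j≠i} q_j = 3q_i yields q_i = 234/(15/2) = 156/5.

31.20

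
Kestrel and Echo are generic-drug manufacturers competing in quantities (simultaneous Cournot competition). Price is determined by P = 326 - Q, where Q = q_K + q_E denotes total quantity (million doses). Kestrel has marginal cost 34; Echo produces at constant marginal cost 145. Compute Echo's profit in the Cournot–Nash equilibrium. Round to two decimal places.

Kestrel's profit: π_K = (326 - Q)q_K - (34q_K). Setting ∂π_K/∂q_K = 0: 292 - 2q_K - (q_E) = 0.
Echo's first-order condition: 181 - 2q_E - (q_K) = 0.
Best responses: q_K = (292 - q_E)/2, q_E = (181 - q_K)/2.
Solving the pair: q_K = 403/3, q_E = 70/3.
Price P = 326 - 473/3 = 505/3.
Echo's profit: (505/3 - 145)·(70/3) = 544.4444.

544.44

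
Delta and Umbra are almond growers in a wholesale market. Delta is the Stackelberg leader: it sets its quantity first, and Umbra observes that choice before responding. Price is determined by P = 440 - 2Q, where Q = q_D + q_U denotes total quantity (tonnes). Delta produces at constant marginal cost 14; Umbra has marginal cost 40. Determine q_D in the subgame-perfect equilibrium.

113

The follower Umbra best-responds to any q_D: π_U = (440 - 2Q)q_U - 40q_U.
∂π_U/∂q_U = 400 - 2q_D - 4q_U = 0 gives the reaction function q_U = (400 - 2q_D)/4.
Delta substitutes q_U(q_D) into its own profit: π_D = q_D(440 - 2q_D - (400 - 2q_D)/2) - 14q_D = (240 - q_D)q_D - 14q_D.
Leader FOC: 226 - 2q_D = 0, so q_D = 113.
Then q_U = (400 - 2·113)/4 = 87/2.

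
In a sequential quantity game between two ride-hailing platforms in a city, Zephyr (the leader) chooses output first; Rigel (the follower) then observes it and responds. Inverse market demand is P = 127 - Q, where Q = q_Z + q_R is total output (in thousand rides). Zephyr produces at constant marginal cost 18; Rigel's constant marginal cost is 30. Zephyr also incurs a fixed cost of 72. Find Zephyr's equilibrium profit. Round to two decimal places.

1758.13

The follower Rigel best-responds to any q_Z: π_R = (127 - Q)q_R - 30q_R.
Follower FOC: 97 - q_Z - 2q_R = 0, so q_R(q_Z) = (97 - q_Z)/2.
The leader anticipates this reaction. Substituting into P = 127 - Q gives P = 157/2 - (1/2)q_Z, so π_Z = (157/2 - (1/2)q_Z)q_Z - 18q_Z.
Maximising: ∂π_Z/∂q_Z = 121/2 - q_Z = 0, giving q_Z = 121/2.
Then q_R = (97 - 121/2)/2 = 73/4.
Price P = 127 - 315/4 = 193/4.
Zephyr's profit: (193/4 - 18)·(121/2) - 72 = 1758.1250.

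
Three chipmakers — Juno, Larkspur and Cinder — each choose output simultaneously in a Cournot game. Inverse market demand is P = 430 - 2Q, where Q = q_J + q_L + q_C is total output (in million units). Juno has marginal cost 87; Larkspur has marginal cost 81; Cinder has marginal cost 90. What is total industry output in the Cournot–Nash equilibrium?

129

Juno's profit: π_J = (430 - 2Q)q_J - (87q_J). Setting ∂π_J/∂q_J = 0: 343 - 4q_J - 2(q_L + q_C) = 0.
Larkspur's first-order condition: 349 - 4q_L - 2(q_J + q_C) = 0.
Cinder's first-order condition: 340 - 4q_C - 2(q_J + q_L) = 0.
Adding the 3 first-order conditions: 1032 − 8Q = 0, so Q = 129.
Back-substituting: q_J = (343 − 258)/2 = 85/2, q_L = (349 − 258)/2 = 91/2, q_C = (340 − 258)/2 = 41.
Total output Q = 85/2 + 91/2 + 41 = 129.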